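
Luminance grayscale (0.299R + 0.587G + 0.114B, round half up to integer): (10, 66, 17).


Gray = 0.299×R + 0.587×G + 0.114×B
Gray = 0.299×10 + 0.587×66 + 0.114×17
Gray = 2.990 + 38.742 + 1.938
Gray = 43.670 → round half up → 44
Gray = 44


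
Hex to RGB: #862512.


86 → 134 (R)
25 → 37 (G)
12 → 18 (B)
= RGB(134, 37, 18)


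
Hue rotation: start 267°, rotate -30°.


New hue = (H + rotation) mod 360
New hue = (267 -30) mod 360
= 237 mod 360
= 237°


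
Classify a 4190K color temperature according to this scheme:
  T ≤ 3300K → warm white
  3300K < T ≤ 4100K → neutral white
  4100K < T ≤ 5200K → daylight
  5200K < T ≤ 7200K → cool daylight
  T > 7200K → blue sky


Temperature: 4190K
4100K < 4190K ≤ 5200K → daylight
Classification: daylight


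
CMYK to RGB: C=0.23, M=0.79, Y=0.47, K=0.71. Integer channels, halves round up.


R = 255 × (1-C) × (1-K) = 255 × 0.77 × 0.29 = 56.9415 → 57
G = 255 × (1-M) × (1-K) = 255 × 0.21 × 0.29 = 15.5295 → 16
B = 255 × (1-Y) × (1-K) = 255 × 0.53 × 0.29 = 39.1935 → 39
= RGB(57, 16, 39)


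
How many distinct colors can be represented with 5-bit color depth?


Colors = 2^bits = 2^5
= 32 colors


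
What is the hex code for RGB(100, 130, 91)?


R = 100 → 64 (hex)
G = 130 → 82 (hex)
B = 91 → 5B (hex)
Hex = #64825B


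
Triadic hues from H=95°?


Triadic: equally spaced at 120° intervals
H1 = 95°
H2 = (95 + 120) mod 360 = 215°
H3 = (95 + 240) mod 360 = 335°
Triadic = 95°, 215°, 335°


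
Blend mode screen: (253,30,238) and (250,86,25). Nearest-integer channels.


Screen: C = 255 - (255-A)×(255-B)/255, rounded to nearest integer
R: 255 - (255-253)×(255-250)/255 = 255 - 10/255 ≈ 255 - 0.039 = 254.961 → 255
G: 255 - (255-30)×(255-86)/255 = 255 - 38025/255 ≈ 255 - 149.118 = 105.882 → 106
B: 255 - (255-238)×(255-25)/255 = 255 - 3910/255 ≈ 255 - 15.333 = 239.667 → 240
= RGB(255, 106, 240)


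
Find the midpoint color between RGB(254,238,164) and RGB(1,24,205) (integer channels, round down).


Midpoint: each channel = ⌊(C₁+C₂)/2⌋
R: ⌊(254+1)/2⌋ = 127
G: ⌊(238+24)/2⌋ = 131
B: ⌊(164+205)/2⌋ = 184
= RGB(127, 131, 184)


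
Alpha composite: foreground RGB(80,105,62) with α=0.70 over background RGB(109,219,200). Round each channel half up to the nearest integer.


C = α×F + (1-α)×B, with 1-α = 0.30
R: 0.70×80 + 0.30×109 = 56.00 + 32.70 = 88.70 → 89
G: 0.70×105 + 0.30×219 = 73.50 + 65.70 = 139.20 → 139
B: 0.70×62 + 0.30×200 = 43.40 + 60.00 = 103.40 → 103
= RGB(89, 139, 103)


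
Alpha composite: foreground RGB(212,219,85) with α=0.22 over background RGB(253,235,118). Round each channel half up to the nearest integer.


C = α×F + (1-α)×B, with 1-α = 0.78
R: 0.22×212 + 0.78×253 = 46.64 + 197.34 = 243.98 → 244
G: 0.22×219 + 0.78×235 = 48.18 + 183.30 = 231.48 → 231
B: 0.22×85 + 0.78×118 = 18.70 + 92.04 = 110.74 → 111
= RGB(244, 231, 111)


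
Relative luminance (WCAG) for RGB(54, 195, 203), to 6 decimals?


Linearize each channel (sRGB transfer function): c = v/255; c_lin = c/12.92 if c ≤ 0.04045, else ((c+0.055)/1.055)^2.4
  R: 54/255 ≈ 0.211765 > 0.04045 → ((0.211765+0.055)/1.055)^2.4 ≈ 0.036889
  G: 195/255 ≈ 0.764706 > 0.04045 → ((0.764706+0.055)/1.055)^2.4 ≈ 0.545724
  B: 203/255 ≈ 0.796078 > 0.04045 → ((0.796078+0.055)/1.055)^2.4 ≈ 0.597202
R_lin = 0.036889, G_lin = 0.545724, B_lin = 0.597202
L = 0.2126×R + 0.7152×G + 0.0722×B
L = 0.2126×0.036889 + 0.7152×0.545724 + 0.0722×0.597202
L ≈ 0.441263


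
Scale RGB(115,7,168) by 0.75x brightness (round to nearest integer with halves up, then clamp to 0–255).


Multiply each channel by 0.75, round half up, clamp to [0, 255]
R: 115×0.75 = 86.25 → round → 86
G: 7×0.75 = 5.25 → round → 5
B: 168×0.75 = 126
= RGB(86, 5, 126)


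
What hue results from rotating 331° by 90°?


New hue = (H + rotation) mod 360
New hue = (331 + 90) mod 360
= 421 mod 360
= 61°


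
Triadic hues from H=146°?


Triadic: equally spaced at 120° intervals
H1 = 146°
H2 = (146 + 120) mod 360 = 266°
H3 = (146 + 240) mod 360 = 26°
Triadic = 146°, 266°, 26°


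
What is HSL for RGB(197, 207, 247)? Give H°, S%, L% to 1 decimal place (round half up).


Normalize: R'=197/255≈0.7725, G'=207/255≈0.8118, B'=247/255≈0.9686
Max=247/255, Min=197/255, Δ=Max-Min=50/255
L = (Max+Min)/2 = (247+197)/510 = 444/510 = 0.87058… → L = 87.1%
L > 0.5 → S = Δ/(2-Max-Min) = 50/(510-247-197) = 50/66 = 0.75757… → S = 75.8%
(the 1/255 factors cancel in S and H, so raw channel differences can be used)
Max is B' → H = 60 × ((R-G)/Δ + 4) = 60 × ((197-207)/50 + 4)
  -10/50 + 4 = -0.2 + 4 = 3.8
  H = 60 × 3.8 = 228° → H = 228.0°
= HSL(228.0°, 75.8%, 87.1%)


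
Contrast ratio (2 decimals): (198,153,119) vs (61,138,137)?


Linearize each sRGB channel c=v/255: c/12.92 if c ≤ 0.04045 else ((c+0.055)/1.055)^2.4
L = 0.2126×R_lin + 0.7152×G_lin + 0.0722×B_lin
Color 1 (198,153,119):
  R=198: 198/255≈0.7765 > 0.04045 → ((0.7765+0.055)/1.055)^2.4 ≈ 0.56471
  G=153: 153/255≈0.6000 > 0.04045 → ((0.6000+0.055)/1.055)^2.4 ≈ 0.31855
  B=119: 119/255≈0.4667 > 0.04045 → ((0.4667+0.055)/1.055)^2.4 ≈ 0.18447
  L1 = 0.2126×0.56471 + 0.7152×0.31855 + 0.0722×0.18447 ≈ 0.36120
Color 2 (61,138,137):
  R=61: 61/255≈0.2392 > 0.04045 → ((0.2392+0.055)/1.055)^2.4 ≈ 0.04667
  G=138: 138/255≈0.5412 > 0.04045 → ((0.5412+0.055)/1.055)^2.4 ≈ 0.25415
  B=137: 137/255≈0.5373 > 0.04045 → ((0.5373+0.055)/1.055)^2.4 ≈ 0.25016
  L2 = 0.2126×0.04667 + 0.7152×0.25415 + 0.0722×0.25016 ≈ 0.20975
Lighter = 0.36120, Darker = 0.20975
Ratio = (L_lighter + 0.05) / (L_darker + 0.05)
Ratio = (0.36120 + 0.05) / (0.20975 + 0.05) = 0.41120 / 0.25975 ≈ 1.5831
Ratio ≈ 1.58:1


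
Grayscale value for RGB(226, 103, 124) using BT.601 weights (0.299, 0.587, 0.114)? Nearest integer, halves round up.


Gray = 0.299×R + 0.587×G + 0.114×B
Gray = 0.299×226 + 0.587×103 + 0.114×124
Gray = 67.574 + 60.461 + 14.136
Gray = 142.171 → round half up → 142
Gray = 142


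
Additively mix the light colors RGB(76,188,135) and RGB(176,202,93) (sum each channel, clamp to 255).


Additive: each channel = min(255, C₁+C₂)
R: 76+176 = 252 → 252
G: 188+202 = 390 → 255
B: 135+93 = 228 → 228
= RGB(252, 255, 228)


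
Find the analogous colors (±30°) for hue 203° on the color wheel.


Base hue: 203°
Left analog: (203 - 30) mod 360 = 173°
Right analog: (203 + 30) mod 360 = 233°
Analogous hues = 173° and 233°


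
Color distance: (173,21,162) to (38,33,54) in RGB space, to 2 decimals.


d = √[(R₁-R₂)² + (G₁-G₂)² + (B₁-B₂)²]
d = √[(173-38)² + (21-33)² + (162-54)²]
d = √[18225 + 144 + 11664]
d = √30033
d ≈ 173.30


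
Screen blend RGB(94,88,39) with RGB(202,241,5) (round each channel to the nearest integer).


Screen: C = 255 - (255-A)×(255-B)/255, rounded to nearest integer
R: 255 - (255-94)×(255-202)/255 = 255 - 8533/255 ≈ 255 - 33.463 = 221.537 → 222
G: 255 - (255-88)×(255-241)/255 = 255 - 2338/255 ≈ 255 - 9.169 = 245.831 → 246
B: 255 - (255-39)×(255-5)/255 = 255 - 54000/255 ≈ 255 - 211.765 = 43.235 → 43
= RGB(222, 246, 43)


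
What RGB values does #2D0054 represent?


2D → 45 (R)
00 → 0 (G)
54 → 84 (B)
= RGB(45, 0, 84)


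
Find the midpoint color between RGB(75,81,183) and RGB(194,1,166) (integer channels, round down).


Midpoint: each channel = ⌊(C₁+C₂)/2⌋
R: ⌊(75+194)/2⌋ = 134
G: ⌊(81+1)/2⌋ = 41
B: ⌊(183+166)/2⌋ = 174
= RGB(134, 41, 174)


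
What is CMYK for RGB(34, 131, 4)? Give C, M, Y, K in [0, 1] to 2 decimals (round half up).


R'=34/255≈0.1333, G'=131/255≈0.5137, B'=4/255≈0.0157
K = 1 - max(R',G',B') = 1 - 131/255 = 124/255 = 0.48627… → 0.49
(1-R'-K)/(1-K) simplifies to (max-R)/max with max = 131:
C = (131-34)/131 = 97/131 = 0.74045… → 0.74
M = (131-131)/131 = 0/131 = 0 → 0.00
Y = (131-4)/131 = 127/131 = 0.96946… → 0.97
= CMYK(0.74, 0.00, 0.97, 0.49)


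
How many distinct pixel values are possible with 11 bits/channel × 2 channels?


Total bits = 11 bits/channel × 2 channels = 22 bits
Distinct pixel values = 2^22
= 4,194,304 pixel values


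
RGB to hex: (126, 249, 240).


R = 126 → 7E (hex)
G = 249 → F9 (hex)
B = 240 → F0 (hex)
Hex = #7EF9F0


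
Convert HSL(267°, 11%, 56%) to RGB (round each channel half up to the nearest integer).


H=267°, S=0.11, L=0.56
C = (1-|2L-1|)×S = (1-|0.12|)×0.11 = 0.0968
H' = H/60 = 267/60 ≈ 4.4500; X = C×(1-|H' mod 2 - 1|) = 0.04356
m = L - C/2 = 0.56 - 0.0484 = 0.5116
Sector ⌊H'⌋ = 4 → (R',G',B') = (0.04356, 0.0, 0.0968)
RGB = ((R'+m)×255, (G'+m)×255, (B'+m)×255) = (141.5658, 130.458, 155.142)
Round half up → RGB(142, 130, 155)


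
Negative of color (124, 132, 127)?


Invert: (255-R, 255-G, 255-B)
R: 255-124 = 131
G: 255-132 = 123
B: 255-127 = 128
= RGB(131, 123, 128)


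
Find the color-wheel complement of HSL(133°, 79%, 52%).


Complement = opposite side of color wheel = hue + 180°
H' = (133 + 180) mod 360 = 313°
S and L unchanged.
= HSL(313°, 79%, 52%)


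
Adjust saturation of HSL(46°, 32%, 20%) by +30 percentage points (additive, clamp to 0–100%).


Original S = 32%
Adjustment = +30 percentage points
New S = 32 + (30) = 62
Clamp to [0, 100] → 62
= HSL(46°, 62%, 20%)


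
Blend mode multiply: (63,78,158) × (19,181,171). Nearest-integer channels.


Multiply: C = A×B/255, rounded to nearest integer
R: 63×19/255 = 1197/255 ≈ 4.694 → 5
G: 78×181/255 = 14118/255 ≈ 55.365 → 55
B: 158×171/255 = 27018/255 ≈ 105.953 → 106
= RGB(5, 55, 106)


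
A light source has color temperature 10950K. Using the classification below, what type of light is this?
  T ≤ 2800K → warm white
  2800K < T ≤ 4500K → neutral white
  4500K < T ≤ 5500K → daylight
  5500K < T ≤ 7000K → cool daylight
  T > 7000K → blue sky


Temperature: 10950K
10950K > 7000K → blue sky
Classification: blue sky


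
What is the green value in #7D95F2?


Color: #7D95F2
R = 7D = 125
G = 95 = 149
B = F2 = 242
Green = 149


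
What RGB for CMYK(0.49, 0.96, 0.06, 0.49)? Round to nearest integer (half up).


R = 255 × (1-C) × (1-K) = 255 × 0.51 × 0.51 = 66.3255 → 66
G = 255 × (1-M) × (1-K) = 255 × 0.04 × 0.51 = 5.202 → 5
B = 255 × (1-Y) × (1-K) = 255 × 0.94 × 0.51 = 122.247 → 122
= RGB(66, 5, 122)


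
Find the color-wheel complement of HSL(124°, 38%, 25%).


Complement = opposite side of color wheel = hue + 180°
H' = (124 + 180) mod 360 = 304°
S and L unchanged.
= HSL(304°, 38%, 25%)


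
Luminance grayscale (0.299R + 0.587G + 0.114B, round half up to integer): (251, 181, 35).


Gray = 0.299×R + 0.587×G + 0.114×B
Gray = 0.299×251 + 0.587×181 + 0.114×35
Gray = 75.049 + 106.247 + 3.990
Gray = 185.286 → round half up → 185
Gray = 185


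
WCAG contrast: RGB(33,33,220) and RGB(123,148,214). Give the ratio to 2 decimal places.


Linearize each sRGB channel c=v/255: c/12.92 if c ≤ 0.04045 else ((c+0.055)/1.055)^2.4
L = 0.2126×R_lin + 0.7152×G_lin + 0.0722×B_lin
Color 1 (33,33,220):
  R=33: 33/255≈0.1294 > 0.04045 → ((0.1294+0.055)/1.055)^2.4 ≈ 0.01521
  G=33: 33/255≈0.1294 > 0.04045 → ((0.1294+0.055)/1.055)^2.4 ≈ 0.01521
  B=220: 220/255≈0.8627 > 0.04045 → ((0.8627+0.055)/1.055)^2.4 ≈ 0.71569
  L1 = 0.2126×0.01521 + 0.7152×0.01521 + 0.0722×0.71569 ≈ 0.06578
Color 2 (123,148,214):
  R=123: 123/255≈0.4824 > 0.04045 → ((0.4824+0.055)/1.055)^2.4 ≈ 0.19807
  G=148: 148/255≈0.5804 > 0.04045 → ((0.5804+0.055)/1.055)^2.4 ≈ 0.29614
  B=214: 214/255≈0.8392 > 0.04045 → ((0.8392+0.055)/1.055)^2.4 ≈ 0.67244
  L2 = 0.2126×0.19807 + 0.7152×0.29614 + 0.0722×0.67244 ≈ 0.30246
Lighter = 0.30246, Darker = 0.06578
Ratio = (L_lighter + 0.05) / (L_darker + 0.05)
Ratio = (0.30246 + 0.05) / (0.06578 + 0.05) = 0.35246 / 0.11578 ≈ 3.0441
Ratio ≈ 3.04:1


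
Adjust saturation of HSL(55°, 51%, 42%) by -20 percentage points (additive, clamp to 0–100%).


Original S = 51%
Adjustment = -20 percentage points
New S = 51 + (-20) = 31
Clamp to [0, 100] → 31
= HSL(55°, 31%, 42%)


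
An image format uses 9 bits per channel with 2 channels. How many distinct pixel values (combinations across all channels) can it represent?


Total bits = 9 bits/channel × 2 channels = 18 bits
Distinct pixel values = 2^18
= 262,144 pixel values


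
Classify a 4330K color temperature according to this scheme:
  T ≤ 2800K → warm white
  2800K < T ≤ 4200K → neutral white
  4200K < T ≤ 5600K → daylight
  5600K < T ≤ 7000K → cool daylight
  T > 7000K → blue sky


Temperature: 4330K
4200K < 4330K ≤ 5600K → daylight
Classification: daylight


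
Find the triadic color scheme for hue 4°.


Triadic: equally spaced at 120° intervals
H1 = 4°
H2 = (4 + 120) mod 360 = 124°
H3 = (4 + 240) mod 360 = 244°
Triadic = 4°, 124°, 244°


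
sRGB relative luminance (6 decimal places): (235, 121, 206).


Linearize each channel (sRGB transfer function): c = v/255; c_lin = c/12.92 if c ≤ 0.04045, else ((c+0.055)/1.055)^2.4
  R: 235/255 ≈ 0.921569 > 0.04045 → ((0.921569+0.055)/1.055)^2.4 ≈ 0.830770
  G: 121/255 ≈ 0.474510 > 0.04045 → ((0.474510+0.055)/1.055)^2.4 ≈ 0.191202
  B: 206/255 ≈ 0.807843 > 0.04045 → ((0.807843+0.055)/1.055)^2.4 ≈ 0.617207
R_lin = 0.830770, G_lin = 0.191202, B_lin = 0.617207
L = 0.2126×R + 0.7152×G + 0.0722×B
L = 0.2126×0.830770 + 0.7152×0.191202 + 0.0722×0.617207
L ≈ 0.357931


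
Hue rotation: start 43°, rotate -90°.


New hue = (H + rotation) mod 360
New hue = (43 -90) mod 360
= -47 mod 360
= 313°


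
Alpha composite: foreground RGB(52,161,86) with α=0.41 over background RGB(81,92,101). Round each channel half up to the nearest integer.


C = α×F + (1-α)×B, with 1-α = 0.59
R: 0.41×52 + 0.59×81 = 21.32 + 47.79 = 69.11 → 69
G: 0.41×161 + 0.59×92 = 66.01 + 54.28 = 120.29 → 120
B: 0.41×86 + 0.59×101 = 35.26 + 59.59 = 94.85 → 95
= RGB(69, 120, 95)


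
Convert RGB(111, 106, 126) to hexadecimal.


R = 111 → 6F (hex)
G = 106 → 6A (hex)
B = 126 → 7E (hex)
Hex = #6F6A7E


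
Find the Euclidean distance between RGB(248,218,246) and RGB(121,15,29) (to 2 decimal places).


d = √[(R₁-R₂)² + (G₁-G₂)² + (B₁-B₂)²]
d = √[(248-121)² + (218-15)² + (246-29)²]
d = √[16129 + 41209 + 47089]
d = √104427
d ≈ 323.15


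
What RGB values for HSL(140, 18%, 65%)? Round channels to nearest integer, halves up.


H=140°, S=0.18, L=0.65
C = (1-|2L-1|)×S = (1-|0.30|)×0.18 = 0.126
H' = H/60 = 140/60 ≈ 2.3333; X = C×(1-|H' mod 2 - 1|) = 0.042
m = L - C/2 = 0.65 - 0.063 = 0.587
Sector ⌊H'⌋ = 2 → (R',G',B') = (0.0, 0.126, 0.042)
RGB = ((R'+m)×255, (G'+m)×255, (B'+m)×255) = (149.685, 181.815, 160.395)
Round half up → RGB(150, 182, 160)


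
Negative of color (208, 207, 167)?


Invert: (255-R, 255-G, 255-B)
R: 255-208 = 47
G: 255-207 = 48
B: 255-167 = 88
= RGB(47, 48, 88)


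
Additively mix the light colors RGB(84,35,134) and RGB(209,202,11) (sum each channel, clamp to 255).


Additive: each channel = min(255, C₁+C₂)
R: 84+209 = 293 → 255
G: 35+202 = 237 → 237
B: 134+11 = 145 → 145
= RGB(255, 237, 145)


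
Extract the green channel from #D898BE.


Color: #D898BE
R = D8 = 216
G = 98 = 152
B = BE = 190
Green = 152


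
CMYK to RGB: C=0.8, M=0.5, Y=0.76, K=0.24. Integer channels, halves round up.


R = 255 × (1-C) × (1-K) = 255 × 0.20 × 0.76 = 38.76 → 39
G = 255 × (1-M) × (1-K) = 255 × 0.50 × 0.76 = 96.9 → 97
B = 255 × (1-Y) × (1-K) = 255 × 0.24 × 0.76 = 46.512 → 47
= RGB(39, 97, 47)


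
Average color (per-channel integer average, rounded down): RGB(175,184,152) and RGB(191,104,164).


Midpoint: each channel = ⌊(C₁+C₂)/2⌋
R: ⌊(175+191)/2⌋ = 183
G: ⌊(184+104)/2⌋ = 144
B: ⌊(152+164)/2⌋ = 158
= RGB(183, 144, 158)


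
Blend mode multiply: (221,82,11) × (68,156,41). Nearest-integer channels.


Multiply: C = A×B/255, rounded to nearest integer
R: 221×68/255 = 15028/255 ≈ 58.933 → 59
G: 82×156/255 = 12792/255 ≈ 50.165 → 50
B: 11×41/255 = 451/255 ≈ 1.769 → 2
= RGB(59, 50, 2)


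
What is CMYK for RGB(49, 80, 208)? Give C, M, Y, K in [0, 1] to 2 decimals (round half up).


R'=49/255≈0.1922, G'=80/255≈0.3137, B'=208/255≈0.8157
K = 1 - max(R',G',B') = 1 - 208/255 = 47/255 = 0.18431… → 0.18
(1-R'-K)/(1-K) simplifies to (max-R)/max with max = 208:
C = (208-49)/208 = 159/208 = 0.76442… → 0.76
M = (208-80)/208 = 128/208 = 0.61538… → 0.62
Y = (208-208)/208 = 0/208 = 0 → 0.00
= CMYK(0.76, 0.62, 0.00, 0.18)


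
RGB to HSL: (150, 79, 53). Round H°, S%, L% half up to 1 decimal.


Normalize: R'=150/255≈0.5882, G'=79/255≈0.3098, B'=53/255≈0.2078
Max=150/255, Min=53/255, Δ=Max-Min=97/255
L = (Max+Min)/2 = (150+53)/510 = 203/510 = 0.39803… → L = 39.8%
L ≤ 0.5 → S = Δ/(Max+Min) = 97/(150+53) = 97/203 = 0.47783… → S = 47.8%
(the 1/255 factors cancel in S and H, so raw channel differences can be used)
Max is R' → H = 60 × (((G-B)/Δ) mod 6) = 60 × (((79-53)/97) mod 6)
  26/97 = 0.2680…
  H = 60 × 0.2680… = 16.082…° → H = 16.1°
= HSL(16.1°, 47.8%, 39.8%)


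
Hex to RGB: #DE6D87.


DE → 222 (R)
6D → 109 (G)
87 → 135 (B)
= RGB(222, 109, 135)


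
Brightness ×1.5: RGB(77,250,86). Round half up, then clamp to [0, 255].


Multiply each channel by 1.5, round half up, clamp to [0, 255]
R: 77×1.5 = 115.5 → round → 116
G: 250×1.5 = 375 → clamp → 255
B: 86×1.5 = 129
= RGB(116, 255, 129)


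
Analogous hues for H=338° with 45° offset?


Base hue: 338°
Left analog: (338 - 45) mod 360 = 293°
Right analog: (338 + 45) mod 360 = 23°
Analogous hues = 293° and 23°


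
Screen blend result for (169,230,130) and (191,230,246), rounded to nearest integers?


Screen: C = 255 - (255-A)×(255-B)/255, rounded to nearest integer
R: 255 - (255-169)×(255-191)/255 = 255 - 5504/255 ≈ 255 - 21.584 = 233.416 → 233
G: 255 - (255-230)×(255-230)/255 = 255 - 625/255 ≈ 255 - 2.451 = 252.549 → 253
B: 255 - (255-130)×(255-246)/255 = 255 - 1125/255 ≈ 255 - 4.412 = 250.588 → 251
= RGB(233, 253, 251)


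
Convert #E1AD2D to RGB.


E1 → 225 (R)
AD → 173 (G)
2D → 45 (B)
= RGB(225, 173, 45)


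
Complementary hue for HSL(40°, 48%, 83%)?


Complement = opposite side of color wheel = hue + 180°
H' = (40 + 180) mod 360 = 220°
S and L unchanged.
= HSL(220°, 48%, 83%)


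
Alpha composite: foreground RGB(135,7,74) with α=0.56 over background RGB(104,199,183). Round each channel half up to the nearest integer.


C = α×F + (1-α)×B, with 1-α = 0.44
R: 0.56×135 + 0.44×104 = 75.60 + 45.76 = 121.36 → 121
G: 0.56×7 + 0.44×199 = 3.92 + 87.56 = 91.48 → 91
B: 0.56×74 + 0.44×183 = 41.44 + 80.52 = 121.96 → 122
= RGB(121, 91, 122)


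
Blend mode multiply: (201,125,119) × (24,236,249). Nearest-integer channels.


Multiply: C = A×B/255, rounded to nearest integer
R: 201×24/255 = 4824/255 ≈ 18.918 → 19
G: 125×236/255 = 29500/255 ≈ 115.686 → 116
B: 119×249/255 = 29631/255 ≈ 116.200 → 116
= RGB(19, 116, 116)


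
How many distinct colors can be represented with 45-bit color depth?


Colors = 2^bits = 2^45
= 35,184,372,088,832 colors


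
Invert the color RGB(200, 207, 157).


Invert: (255-R, 255-G, 255-B)
R: 255-200 = 55
G: 255-207 = 48
B: 255-157 = 98
= RGB(55, 48, 98)


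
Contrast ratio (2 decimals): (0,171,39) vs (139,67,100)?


Linearize each sRGB channel c=v/255: c/12.92 if c ≤ 0.04045 else ((c+0.055)/1.055)^2.4
L = 0.2126×R_lin + 0.7152×G_lin + 0.0722×B_lin
Color 1 (0,171,39):
  R=0: 0/255≈0.0000 ≤ 0.04045 → 0.0000/12.92 ≈ 0.00000
  G=171: 171/255≈0.6706 > 0.04045 → ((0.6706+0.055)/1.055)^2.4 ≈ 0.40724
  B=39: 39/255≈0.1529 > 0.04045 → ((0.1529+0.055)/1.055)^2.4 ≈ 0.02029
  L1 = 0.2126×0.00000 + 0.7152×0.40724 + 0.0722×0.02029 ≈ 0.29272
Color 2 (139,67,100):
  R=139: 139/255≈0.5451 > 0.04045 → ((0.5451+0.055)/1.055)^2.4 ≈ 0.25818
  G=67: 67/255≈0.2627 > 0.04045 → ((0.2627+0.055)/1.055)^2.4 ≈ 0.05613
  B=100: 100/255≈0.3922 > 0.04045 → ((0.3922+0.055)/1.055)^2.4 ≈ 0.12744
  L2 = 0.2126×0.25818 + 0.7152×0.05613 + 0.0722×0.12744 ≈ 0.10423
Lighter = 0.29272, Darker = 0.10423
Ratio = (L_lighter + 0.05) / (L_darker + 0.05)
Ratio = (0.29272 + 0.05) / (0.10423 + 0.05) = 0.34272 / 0.15423 ≈ 2.2221
Ratio ≈ 2.22:1


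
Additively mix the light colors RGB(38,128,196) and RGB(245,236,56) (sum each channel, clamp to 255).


Additive: each channel = min(255, C₁+C₂)
R: 38+245 = 283 → 255
G: 128+236 = 364 → 255
B: 196+56 = 252 → 252
= RGB(255, 255, 252)


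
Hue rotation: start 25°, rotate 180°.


New hue = (H + rotation) mod 360
New hue = (25 + 180) mod 360
= 205 mod 360
= 205°


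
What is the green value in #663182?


Color: #663182
R = 66 = 102
G = 31 = 49
B = 82 = 130
Green = 49


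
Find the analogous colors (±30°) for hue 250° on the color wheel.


Base hue: 250°
Left analog: (250 - 30) mod 360 = 220°
Right analog: (250 + 30) mod 360 = 280°
Analogous hues = 220° and 280°


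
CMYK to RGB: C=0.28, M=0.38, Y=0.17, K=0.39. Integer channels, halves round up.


R = 255 × (1-C) × (1-K) = 255 × 0.72 × 0.61 = 111.996 → 112
G = 255 × (1-M) × (1-K) = 255 × 0.62 × 0.61 = 96.441 → 96
B = 255 × (1-Y) × (1-K) = 255 × 0.83 × 0.61 = 129.1065 → 129
= RGB(112, 96, 129)


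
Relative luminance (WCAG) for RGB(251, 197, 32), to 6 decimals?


Linearize each channel (sRGB transfer function): c = v/255; c_lin = c/12.92 if c ≤ 0.04045, else ((c+0.055)/1.055)^2.4
  R: 251/255 ≈ 0.984314 > 0.04045 → ((0.984314+0.055)/1.055)^2.4 ≈ 0.964686
  G: 197/255 ≈ 0.772549 > 0.04045 → ((0.772549+0.055)/1.055)^2.4 ≈ 0.558340
  B: 32/255 ≈ 0.125490 > 0.04045 → ((0.125490+0.055)/1.055)^2.4 ≈ 0.014444
R_lin = 0.964686, G_lin = 0.558340, B_lin = 0.014444
L = 0.2126×R + 0.7152×G + 0.0722×B
L = 0.2126×0.964686 + 0.7152×0.558340 + 0.0722×0.014444
L ≈ 0.605460


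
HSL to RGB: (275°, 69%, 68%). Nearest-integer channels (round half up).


H=275°, S=0.69, L=0.68
C = (1-|2L-1|)×S = (1-|0.36|)×0.69 = 0.4416
H' = H/60 = 275/60 ≈ 4.5833; X = C×(1-|H' mod 2 - 1|) = 0.2576
m = L - C/2 = 0.68 - 0.2208 = 0.4592
Sector ⌊H'⌋ = 4 → (R',G',B') = (0.2576, 0.0, 0.4416)
RGB = ((R'+m)×255, (G'+m)×255, (B'+m)×255) = (182.784, 117.096, 229.704)
Round half up → RGB(183, 117, 230)


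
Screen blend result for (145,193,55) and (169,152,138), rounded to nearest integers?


Screen: C = 255 - (255-A)×(255-B)/255, rounded to nearest integer
R: 255 - (255-145)×(255-169)/255 = 255 - 9460/255 ≈ 255 - 37.098 = 217.902 → 218
G: 255 - (255-193)×(255-152)/255 = 255 - 6386/255 ≈ 255 - 25.043 = 229.957 → 230
B: 255 - (255-55)×(255-138)/255 = 255 - 23400/255 ≈ 255 - 91.765 = 163.235 → 163
= RGB(218, 230, 163)


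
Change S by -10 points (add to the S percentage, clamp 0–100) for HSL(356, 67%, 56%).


Original S = 67%
Adjustment = -10 percentage points
New S = 67 + (-10) = 57
Clamp to [0, 100] → 57
= HSL(356°, 57%, 56%)


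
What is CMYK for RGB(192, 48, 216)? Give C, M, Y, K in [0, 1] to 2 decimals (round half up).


R'=192/255≈0.7529, G'=48/255≈0.1882, B'=216/255≈0.8471
K = 1 - max(R',G',B') = 1 - 216/255 = 39/255 = 0.15294… → 0.15
(1-R'-K)/(1-K) simplifies to (max-R)/max with max = 216:
C = (216-192)/216 = 24/216 = 0.11111… → 0.11
M = (216-48)/216 = 168/216 = 0.77777… → 0.78
Y = (216-216)/216 = 0/216 = 0 → 0.00
= CMYK(0.11, 0.78, 0.00, 0.15)


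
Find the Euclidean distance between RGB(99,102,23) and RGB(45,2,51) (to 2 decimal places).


d = √[(R₁-R₂)² + (G₁-G₂)² + (B₁-B₂)²]
d = √[(99-45)² + (102-2)² + (23-51)²]
d = √[2916 + 10000 + 784]
d = √13700
d ≈ 117.05


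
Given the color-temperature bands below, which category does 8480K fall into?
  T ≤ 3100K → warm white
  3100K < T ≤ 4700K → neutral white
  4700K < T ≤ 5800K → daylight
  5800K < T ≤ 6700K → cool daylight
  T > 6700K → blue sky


Temperature: 8480K
8480K > 6700K → blue sky
Classification: blue sky


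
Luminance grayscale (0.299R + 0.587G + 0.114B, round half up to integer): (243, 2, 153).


Gray = 0.299×R + 0.587×G + 0.114×B
Gray = 0.299×243 + 0.587×2 + 0.114×153
Gray = 72.657 + 1.174 + 17.442
Gray = 91.273 → round half up → 91
Gray = 91


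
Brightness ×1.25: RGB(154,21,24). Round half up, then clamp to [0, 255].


Multiply each channel by 1.25, round half up, clamp to [0, 255]
R: 154×1.25 = 192.5 → round → 193
G: 21×1.25 = 26.25 → round → 26
B: 24×1.25 = 30
= RGB(193, 26, 30)


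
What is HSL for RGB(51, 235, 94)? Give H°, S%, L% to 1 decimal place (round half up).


Normalize: R'=51/255≈0.2000, G'=235/255≈0.9216, B'=94/255≈0.3686
Max=235/255, Min=51/255, Δ=Max-Min=184/255
L = (Max+Min)/2 = (235+51)/510 = 286/510 = 0.56078… → L = 56.1%
L > 0.5 → S = Δ/(2-Max-Min) = 184/(510-235-51) = 184/224 = 0.82142… → S = 82.1%
(the 1/255 factors cancel in S and H, so raw channel differences can be used)
Max is G' → H = 60 × ((B-R)/Δ + 2) = 60 × ((94-51)/184 + 2)
  43/184 + 2 = 0.2336… + 2 = 2.2336…
  H = 60 × 2.2336… = 134.021…° → H = 134.0°
= HSL(134.0°, 82.1%, 56.1%)


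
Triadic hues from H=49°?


Triadic: equally spaced at 120° intervals
H1 = 49°
H2 = (49 + 120) mod 360 = 169°
H3 = (49 + 240) mod 360 = 289°
Triadic = 49°, 169°, 289°


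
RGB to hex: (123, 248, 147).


R = 123 → 7B (hex)
G = 248 → F8 (hex)
B = 147 → 93 (hex)
Hex = #7BF893


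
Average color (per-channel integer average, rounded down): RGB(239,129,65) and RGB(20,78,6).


Midpoint: each channel = ⌊(C₁+C₂)/2⌋
R: ⌊(239+20)/2⌋ = 129
G: ⌊(129+78)/2⌋ = 103
B: ⌊(65+6)/2⌋ = 35
= RGB(129, 103, 35)


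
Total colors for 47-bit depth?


Colors = 2^bits = 2^47
= 140,737,488,355,328 colors


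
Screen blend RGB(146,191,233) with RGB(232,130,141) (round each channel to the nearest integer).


Screen: C = 255 - (255-A)×(255-B)/255, rounded to nearest integer
R: 255 - (255-146)×(255-232)/255 = 255 - 2507/255 ≈ 255 - 9.831 = 245.169 → 245
G: 255 - (255-191)×(255-130)/255 = 255 - 8000/255 ≈ 255 - 31.373 = 223.627 → 224
B: 255 - (255-233)×(255-141)/255 = 255 - 2508/255 ≈ 255 - 9.835 = 245.165 → 245
= RGB(245, 224, 245)


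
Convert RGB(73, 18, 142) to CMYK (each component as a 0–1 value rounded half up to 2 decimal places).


R'=73/255≈0.2863, G'=18/255≈0.0706, B'=142/255≈0.5569
K = 1 - max(R',G',B') = 1 - 142/255 = 113/255 = 0.44313… → 0.44
(1-R'-K)/(1-K) simplifies to (max-R)/max with max = 142:
C = (142-73)/142 = 69/142 = 0.48591… → 0.49
M = (142-18)/142 = 124/142 = 0.87323… → 0.87
Y = (142-142)/142 = 0/142 = 0 → 0.00
= CMYK(0.49, 0.87, 0.00, 0.44)


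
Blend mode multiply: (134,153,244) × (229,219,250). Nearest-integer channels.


Multiply: C = A×B/255, rounded to nearest integer
R: 134×229/255 = 30686/255 ≈ 120.337 → 120
G: 153×219/255 = 33507/255 ≈ 131.400 → 131
B: 244×250/255 = 61000/255 ≈ 239.216 → 239
= RGB(120, 131, 239)


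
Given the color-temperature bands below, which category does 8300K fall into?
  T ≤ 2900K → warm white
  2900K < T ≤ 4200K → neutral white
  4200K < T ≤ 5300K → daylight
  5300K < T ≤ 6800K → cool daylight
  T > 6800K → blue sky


Temperature: 8300K
8300K > 6800K → blue sky
Classification: blue sky


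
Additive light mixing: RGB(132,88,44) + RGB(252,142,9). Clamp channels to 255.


Additive: each channel = min(255, C₁+C₂)
R: 132+252 = 384 → 255
G: 88+142 = 230 → 230
B: 44+9 = 53 → 53
= RGB(255, 230, 53)


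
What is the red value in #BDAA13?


Color: #BDAA13
R = BD = 189
G = AA = 170
B = 13 = 19
Red = 189


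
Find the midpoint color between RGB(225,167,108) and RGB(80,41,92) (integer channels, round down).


Midpoint: each channel = ⌊(C₁+C₂)/2⌋
R: ⌊(225+80)/2⌋ = 152
G: ⌊(167+41)/2⌋ = 104
B: ⌊(108+92)/2⌋ = 100
= RGB(152, 104, 100)


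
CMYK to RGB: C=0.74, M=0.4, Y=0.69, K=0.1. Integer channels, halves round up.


R = 255 × (1-C) × (1-K) = 255 × 0.26 × 0.90 = 59.67 → 60
G = 255 × (1-M) × (1-K) = 255 × 0.60 × 0.90 = 137.7 → 138
B = 255 × (1-Y) × (1-K) = 255 × 0.31 × 0.90 = 71.145 → 71
= RGB(60, 138, 71)


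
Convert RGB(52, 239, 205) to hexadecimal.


R = 52 → 34 (hex)
G = 239 → EF (hex)
B = 205 → CD (hex)
Hex = #34EFCD


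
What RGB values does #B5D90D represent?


B5 → 181 (R)
D9 → 217 (G)
0D → 13 (B)
= RGB(181, 217, 13)


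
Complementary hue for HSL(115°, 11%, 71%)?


Complement = opposite side of color wheel = hue + 180°
H' = (115 + 180) mod 360 = 295°
S and L unchanged.
= HSL(295°, 11%, 71%)


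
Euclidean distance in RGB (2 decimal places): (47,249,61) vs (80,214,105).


d = √[(R₁-R₂)² + (G₁-G₂)² + (B₁-B₂)²]
d = √[(47-80)² + (249-214)² + (61-105)²]
d = √[1089 + 1225 + 1936]
d = √4250
d ≈ 65.19


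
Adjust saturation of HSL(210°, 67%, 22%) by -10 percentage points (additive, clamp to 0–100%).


Original S = 67%
Adjustment = -10 percentage points
New S = 67 + (-10) = 57
Clamp to [0, 100] → 57
= HSL(210°, 57%, 22%)


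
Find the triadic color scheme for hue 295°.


Triadic: equally spaced at 120° intervals
H1 = 295°
H2 = (295 + 120) mod 360 = 55°
H3 = (295 + 240) mod 360 = 175°
Triadic = 295°, 55°, 175°


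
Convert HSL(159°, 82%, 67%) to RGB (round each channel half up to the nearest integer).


H=159°, S=0.82, L=0.67
C = (1-|2L-1|)×S = (1-|0.34|)×0.82 = 0.5412
H' = H/60 = 159/60 ≈ 2.6500; X = C×(1-|H' mod 2 - 1|) = 0.35178
m = L - C/2 = 0.67 - 0.2706 = 0.3994
Sector ⌊H'⌋ = 2 → (R',G',B') = (0.0, 0.5412, 0.35178)
RGB = ((R'+m)×255, (G'+m)×255, (B'+m)×255) = (101.847, 239.853, 191.5509)
Round half up → RGB(102, 240, 192)


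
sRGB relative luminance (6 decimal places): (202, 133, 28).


Linearize each channel (sRGB transfer function): c = v/255; c_lin = c/12.92 if c ≤ 0.04045, else ((c+0.055)/1.055)^2.4
  R: 202/255 ≈ 0.792157 > 0.04045 → ((0.792157+0.055)/1.055)^2.4 ≈ 0.590619
  G: 133/255 ≈ 0.521569 > 0.04045 → ((0.521569+0.055)/1.055)^2.4 ≈ 0.234551
  B: 28/255 ≈ 0.109804 > 0.04045 → ((0.109804+0.055)/1.055)^2.4 ≈ 0.011612
R_lin = 0.590619, G_lin = 0.234551, B_lin = 0.011612
L = 0.2126×R + 0.7152×G + 0.0722×B
L = 0.2126×0.590619 + 0.7152×0.234551 + 0.0722×0.011612
L ≈ 0.294155


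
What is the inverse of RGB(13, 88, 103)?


Invert: (255-R, 255-G, 255-B)
R: 255-13 = 242
G: 255-88 = 167
B: 255-103 = 152
= RGB(242, 167, 152)


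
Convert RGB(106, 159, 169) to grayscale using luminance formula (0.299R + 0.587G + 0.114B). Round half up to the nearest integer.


Gray = 0.299×R + 0.587×G + 0.114×B
Gray = 0.299×106 + 0.587×159 + 0.114×169
Gray = 31.694 + 93.333 + 19.266
Gray = 144.293 → round half up → 144
Gray = 144


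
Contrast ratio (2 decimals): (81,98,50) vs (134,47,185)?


Linearize each sRGB channel c=v/255: c/12.92 if c ≤ 0.04045 else ((c+0.055)/1.055)^2.4
L = 0.2126×R_lin + 0.7152×G_lin + 0.0722×B_lin
Color 1 (81,98,50):
  R=81: 81/255≈0.3176 > 0.04045 → ((0.3176+0.055)/1.055)^2.4 ≈ 0.08228
  G=98: 98/255≈0.3843 > 0.04045 → ((0.3843+0.055)/1.055)^2.4 ≈ 0.12214
  B=50: 50/255≈0.1961 > 0.04045 → ((0.1961+0.055)/1.055)^2.4 ≈ 0.03190
  L1 = 0.2126×0.08228 + 0.7152×0.12214 + 0.0722×0.03190 ≈ 0.10715
Color 2 (134,47,185):
  R=134: 134/255≈0.5255 > 0.04045 → ((0.5255+0.055)/1.055)^2.4 ≈ 0.23840
  G=47: 47/255≈0.1843 > 0.04045 → ((0.1843+0.055)/1.055)^2.4 ≈ 0.02843
  B=185: 185/255≈0.7255 > 0.04045 → ((0.7255+0.055)/1.055)^2.4 ≈ 0.48515
  L2 = 0.2126×0.23840 + 0.7152×0.02843 + 0.0722×0.48515 ≈ 0.10604
Lighter = 0.10715, Darker = 0.10604
Ratio = (L_lighter + 0.05) / (L_darker + 0.05)
Ratio = (0.10715 + 0.05) / (0.10604 + 0.05) = 0.15715 / 0.15604 ≈ 1.0071
Ratio ≈ 1.01:1


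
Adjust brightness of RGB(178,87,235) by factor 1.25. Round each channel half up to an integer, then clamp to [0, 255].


Multiply each channel by 1.25, round half up, clamp to [0, 255]
R: 178×1.25 = 222.5 → round → 223
G: 87×1.25 = 108.75 → round → 109
B: 235×1.25 = 293.75 → round → 294 → clamp → 255
= RGB(223, 109, 255)


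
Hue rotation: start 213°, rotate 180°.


New hue = (H + rotation) mod 360
New hue = (213 + 180) mod 360
= 393 mod 360
= 33°


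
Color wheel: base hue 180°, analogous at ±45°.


Base hue: 180°
Left analog: (180 - 45) mod 360 = 135°
Right analog: (180 + 45) mod 360 = 225°
Analogous hues = 135° and 225°


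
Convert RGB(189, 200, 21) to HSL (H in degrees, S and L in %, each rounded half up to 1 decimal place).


Normalize: R'=189/255≈0.7412, G'=200/255≈0.7843, B'=21/255≈0.0824
Max=200/255, Min=21/255, Δ=Max-Min=179/255
L = (Max+Min)/2 = (200+21)/510 = 221/510 = 0.43333… → L = 43.3%
L ≤ 0.5 → S = Δ/(Max+Min) = 179/(200+21) = 179/221 = 0.80995… → S = 81.0%
(the 1/255 factors cancel in S and H, so raw channel differences can be used)
Max is G' → H = 60 × ((B-R)/Δ + 2) = 60 × ((21-189)/179 + 2)
  -168/179 + 2 = -0.9385… + 2 = 1.0614…
  H = 60 × 1.0614… = 63.687…° → H = 63.7°
= HSL(63.7°, 81.0%, 43.3%)


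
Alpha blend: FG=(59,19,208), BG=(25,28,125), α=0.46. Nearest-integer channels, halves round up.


C = α×F + (1-α)×B, with 1-α = 0.54
R: 0.46×59 + 0.54×25 = 27.14 + 13.50 = 40.64 → 41
G: 0.46×19 + 0.54×28 = 8.74 + 15.12 = 23.86 → 24
B: 0.46×208 + 0.54×125 = 95.68 + 67.50 = 163.18 → 163
= RGB(41, 24, 163)


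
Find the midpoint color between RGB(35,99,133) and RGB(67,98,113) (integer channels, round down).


Midpoint: each channel = ⌊(C₁+C₂)/2⌋
R: ⌊(35+67)/2⌋ = 51
G: ⌊(99+98)/2⌋ = 98
B: ⌊(133+113)/2⌋ = 123
= RGB(51, 98, 123)


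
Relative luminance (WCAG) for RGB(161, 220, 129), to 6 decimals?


Linearize each channel (sRGB transfer function): c = v/255; c_lin = c/12.92 if c ≤ 0.04045, else ((c+0.055)/1.055)^2.4
  R: 161/255 ≈ 0.631373 > 0.04045 → ((0.631373+0.055)/1.055)^2.4 ≈ 0.356400
  G: 220/255 ≈ 0.862745 > 0.04045 → ((0.862745+0.055)/1.055)^2.4 ≈ 0.715694
  B: 129/255 ≈ 0.505882 > 0.04045 → ((0.505882+0.055)/1.055)^2.4 ≈ 0.219526
R_lin = 0.356400, G_lin = 0.715694, B_lin = 0.219526
L = 0.2126×R + 0.7152×G + 0.0722×B
L = 0.2126×0.356400 + 0.7152×0.715694 + 0.0722×0.219526
L ≈ 0.603484


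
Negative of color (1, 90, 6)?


Invert: (255-R, 255-G, 255-B)
R: 255-1 = 254
G: 255-90 = 165
B: 255-6 = 249
= RGB(254, 165, 249)


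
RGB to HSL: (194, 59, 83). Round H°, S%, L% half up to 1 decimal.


Normalize: R'=194/255≈0.7608, G'=59/255≈0.2314, B'=83/255≈0.3255
Max=194/255, Min=59/255, Δ=Max-Min=135/255
L = (Max+Min)/2 = (194+59)/510 = 253/510 = 0.49607… → L = 49.6%
L ≤ 0.5 → S = Δ/(Max+Min) = 135/(194+59) = 135/253 = 0.53359… → S = 53.4%
(the 1/255 factors cancel in S and H, so raw channel differences can be used)
Max is R' → H = 60 × (((G-B)/Δ) mod 6) = 60 × (((59-83)/135) mod 6)
  (-24)/135 = -0.1777…; negative, so add 6 → 5.8222…
  H = 60 × 5.8222… = 349.333…° → H = 349.3°
= HSL(349.3°, 53.4%, 49.6%)


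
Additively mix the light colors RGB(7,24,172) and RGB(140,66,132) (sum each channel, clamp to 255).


Additive: each channel = min(255, C₁+C₂)
R: 7+140 = 147 → 147
G: 24+66 = 90 → 90
B: 172+132 = 304 → 255
= RGB(147, 90, 255)


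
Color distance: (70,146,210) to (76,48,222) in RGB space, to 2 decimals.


d = √[(R₁-R₂)² + (G₁-G₂)² + (B₁-B₂)²]
d = √[(70-76)² + (146-48)² + (210-222)²]
d = √[36 + 9604 + 144]
d = √9784
d ≈ 98.91


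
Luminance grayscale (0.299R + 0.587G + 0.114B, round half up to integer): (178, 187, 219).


Gray = 0.299×R + 0.587×G + 0.114×B
Gray = 0.299×178 + 0.587×187 + 0.114×219
Gray = 53.222 + 109.769 + 24.966
Gray = 187.957 → round half up → 188
Gray = 188


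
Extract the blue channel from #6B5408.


Color: #6B5408
R = 6B = 107
G = 54 = 84
B = 08 = 8
Blue = 8


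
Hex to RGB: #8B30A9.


8B → 139 (R)
30 → 48 (G)
A9 → 169 (B)
= RGB(139, 48, 169)


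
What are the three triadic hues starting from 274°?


Triadic: equally spaced at 120° intervals
H1 = 274°
H2 = (274 + 120) mod 360 = 34°
H3 = (274 + 240) mod 360 = 154°
Triadic = 274°, 34°, 154°


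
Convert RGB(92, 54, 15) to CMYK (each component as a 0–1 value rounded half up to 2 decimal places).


R'=92/255≈0.3608, G'=54/255≈0.2118, B'=15/255≈0.0588
K = 1 - max(R',G',B') = 1 - 92/255 = 163/255 = 0.63921… → 0.64
(1-R'-K)/(1-K) simplifies to (max-R)/max with max = 92:
C = (92-92)/92 = 0/92 = 0 → 0.00
M = (92-54)/92 = 38/92 = 0.41304… → 0.41
Y = (92-15)/92 = 77/92 = 0.83695… → 0.84
= CMYK(0.00, 0.41, 0.84, 0.64)


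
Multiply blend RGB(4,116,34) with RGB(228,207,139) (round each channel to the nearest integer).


Multiply: C = A×B/255, rounded to nearest integer
R: 4×228/255 = 912/255 ≈ 3.576 → 4
G: 116×207/255 = 24012/255 ≈ 94.165 → 94
B: 34×139/255 = 4726/255 ≈ 18.533 → 19
= RGB(4, 94, 19)


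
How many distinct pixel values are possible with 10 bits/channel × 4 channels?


Total bits = 10 bits/channel × 4 channels = 40 bits
Distinct pixel values = 2^40
= 1,099,511,627,776 pixel values


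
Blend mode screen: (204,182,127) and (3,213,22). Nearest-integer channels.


Screen: C = 255 - (255-A)×(255-B)/255, rounded to nearest integer
R: 255 - (255-204)×(255-3)/255 = 255 - 12852/255 ≈ 255 - 50.400 = 204.600 → 205
G: 255 - (255-182)×(255-213)/255 = 255 - 3066/255 ≈ 255 - 12.024 = 242.976 → 243
B: 255 - (255-127)×(255-22)/255 = 255 - 29824/255 ≈ 255 - 116.957 = 138.043 → 138
= RGB(205, 243, 138)


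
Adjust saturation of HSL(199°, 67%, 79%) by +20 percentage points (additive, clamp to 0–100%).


Original S = 67%
Adjustment = +20 percentage points
New S = 67 + (20) = 87
Clamp to [0, 100] → 87
= HSL(199°, 87%, 79%)


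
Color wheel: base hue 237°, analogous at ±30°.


Base hue: 237°
Left analog: (237 - 30) mod 360 = 207°
Right analog: (237 + 30) mod 360 = 267°
Analogous hues = 207° and 267°


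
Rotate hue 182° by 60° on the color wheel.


New hue = (H + rotation) mod 360
New hue = (182 + 60) mod 360
= 242 mod 360
= 242°


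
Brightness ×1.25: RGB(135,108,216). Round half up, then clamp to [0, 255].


Multiply each channel by 1.25, round half up, clamp to [0, 255]
R: 135×1.25 = 168.75 → round → 169
G: 108×1.25 = 135
B: 216×1.25 = 270 → clamp → 255
= RGB(169, 135, 255)


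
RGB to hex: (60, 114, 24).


R = 60 → 3C (hex)
G = 114 → 72 (hex)
B = 24 → 18 (hex)
Hex = #3C7218


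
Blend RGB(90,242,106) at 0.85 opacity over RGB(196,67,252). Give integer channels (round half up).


C = α×F + (1-α)×B, with 1-α = 0.15
R: 0.85×90 + 0.15×196 = 76.50 + 29.40 = 105.90 → 106
G: 0.85×242 + 0.15×67 = 205.70 + 10.05 = 215.75 → 216
B: 0.85×106 + 0.15×252 = 90.10 + 37.80 = 127.90 → 128
= RGB(106, 216, 128)


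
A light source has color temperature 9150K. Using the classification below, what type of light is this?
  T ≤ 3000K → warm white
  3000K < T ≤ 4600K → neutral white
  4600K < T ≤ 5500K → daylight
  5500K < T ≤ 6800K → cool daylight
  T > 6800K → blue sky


Temperature: 9150K
9150K > 6800K → blue sky
Classification: blue sky


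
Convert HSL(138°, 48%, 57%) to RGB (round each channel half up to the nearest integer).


H=138°, S=0.48, L=0.57
C = (1-|2L-1|)×S = (1-|0.14|)×0.48 = 0.4128
H' = H/60 = 138/60 ≈ 2.3000; X = C×(1-|H' mod 2 - 1|) = 0.12384
m = L - C/2 = 0.57 - 0.2064 = 0.3636
Sector ⌊H'⌋ = 2 → (R',G',B') = (0.0, 0.4128, 0.12384)
RGB = ((R'+m)×255, (G'+m)×255, (B'+m)×255) = (92.718, 197.982, 124.2972)
Round half up → RGB(93, 198, 124)
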